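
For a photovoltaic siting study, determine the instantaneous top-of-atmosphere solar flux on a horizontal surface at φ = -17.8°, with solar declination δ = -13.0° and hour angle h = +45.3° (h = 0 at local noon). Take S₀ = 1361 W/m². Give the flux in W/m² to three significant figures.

cos θ_z = sin φ sin δ + cos φ cos δ cos h = 0.068766 + 0.652558 = 0.721324.
Flux = S₀ · cos θ_z = 1361 × 0.721324 = 981.7 W/m².

982 W/m²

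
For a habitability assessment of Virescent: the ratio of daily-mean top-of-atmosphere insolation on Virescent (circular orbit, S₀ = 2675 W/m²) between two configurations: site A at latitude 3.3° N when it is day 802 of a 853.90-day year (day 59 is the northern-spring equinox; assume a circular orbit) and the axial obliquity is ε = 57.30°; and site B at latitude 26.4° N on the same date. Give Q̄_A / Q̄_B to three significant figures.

— Configuration A (φ=+3.3°):
Solar longitude: λ_s = 360° × (802 − 59)/853.90 = 313.245°.
sin δ = sin 57.30° × sin 313.245° = -0.61298, so δ = -37.805°.
cos H₀ = −tan(+3.3°) tan(-37.805°) = 0.0447, H₀ = 1.5260 rad.
Bracket: H₀ sin φ sin δ + cos φ cos δ sin H₀ = 1.5260×0.05756×-0.61298 + 0.99834×0.79010×0.99900 = -0.053842 + 0.788000 = 0.734158.
Q̄ = (S₀/π) × [bracket] = (2675/π) × 0.734158 = 625.12 W/m².
— Configuration B (φ=+26.4°):
cos H₀ = −tan(+26.4°) tan(-37.805°) = 0.3851, H₀ = 1.1755 rad.
Bracket: H₀ sin φ sin δ + cos φ cos δ sin H₀ = 1.1755×0.44464×-0.61298 + 0.89571×0.79010×0.92286 = -0.320389 + 0.653108 = 0.332719.
Q̄ = (S₀/π) × [bracket] = (2675/π) × 0.332719 = 283.30 W/m².
Ratio Q̄_A / Q̄_B = 625.12 / 283.30 = 2.207.

Q̄_A / Q̄_B ≈ 2.21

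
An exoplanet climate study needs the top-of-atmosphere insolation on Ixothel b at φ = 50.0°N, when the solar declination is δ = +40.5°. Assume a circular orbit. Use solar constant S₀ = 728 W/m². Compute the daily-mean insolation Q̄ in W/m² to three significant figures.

Q̄ ≈ 362 W/m²

cos H₀ = −tan(+50.0°) tan(+40.500°) = -1.0179 ≤ −1 ⇒ polar day, H₀ = π.
Bracket: H₀ sin φ sin δ + cos φ cos δ sin H₀ = 3.1416×0.76604×0.64945 + 0.64279×0.76041×0.00000 = 1.562961 + 0.000000 = 1.562961.
Q̄ = (S₀/π) × [bracket] = (728/π) × 1.562961 = 362.2 W/m².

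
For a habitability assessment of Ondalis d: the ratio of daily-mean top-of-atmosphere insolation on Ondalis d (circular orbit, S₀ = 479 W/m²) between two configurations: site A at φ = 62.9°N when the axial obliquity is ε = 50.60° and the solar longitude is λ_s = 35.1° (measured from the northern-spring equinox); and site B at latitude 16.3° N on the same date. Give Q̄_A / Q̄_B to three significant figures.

Q̄_A / Q̄_B ≈ 1.17

— Configuration A (φ=+62.9°):
Solar declination: sin δ = sin ε · sin λ_s = sin 50.60° × sin 35.1° = 0.44433, so δ = +26.380°.
cos H₀ = −tan(+62.9°) tan(+26.380°) = -0.9692, H₀ = 2.8928 rad.
Bracket: H₀ sin φ sin δ + cos φ cos δ sin H₀ = 2.8928×0.89021×0.44433 + 0.45554×0.89587×0.24620 = 1.144238 + 0.100475 = 1.244713.
Q̄ = (S₀/π) × [bracket] = (479/π) × 1.244713 = 189.78 W/m².
— Configuration B (φ=+16.3°):
cos H₀ = −tan(+16.3°) tan(+26.380°) = -0.1450, H₀ = 1.7163 rad.
Bracket: H₀ sin φ sin δ + cos φ cos δ sin H₀ = 1.7163×0.28067×0.44433 + 0.95981×0.89587×0.98943 = 0.214040 + 0.850776 = 1.064816.
Q̄ = (S₀/π) × [bracket] = (479/π) × 1.064816 = 162.35 W/m².
Ratio Q̄_A / Q̄_B = 189.78 / 162.35 = 1.169.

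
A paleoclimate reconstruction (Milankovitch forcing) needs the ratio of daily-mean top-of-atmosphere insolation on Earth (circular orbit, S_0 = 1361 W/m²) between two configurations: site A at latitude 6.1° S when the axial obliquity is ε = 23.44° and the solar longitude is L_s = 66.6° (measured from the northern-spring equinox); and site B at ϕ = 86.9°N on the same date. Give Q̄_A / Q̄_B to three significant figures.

Q̄_A / Q̄_B ≈ 0.756

— Configuration A (ϕ=-6.1°):
Solar declination: sin δ = sin ε · sin L_s = sin 23.44° × sin 66.6° = 0.36507, so δ = +21.412°.
cos h₀ = −tan(-6.1°) tan(+21.412°) = 0.0419, h₀ = 1.5289 rad.
Bracket: h₀ sin ϕ sin δ + cos ϕ cos δ sin h₀ = 1.5289×-0.10626×0.36507 + 0.99434×0.93098×0.99912 = -0.059310 + 0.924896 = 0.865586.
Q̄ = (S_0/π) × [bracket] = (1361/π) × 0.865586 = 374.99 W/m².
— Configuration B (ϕ=+86.9°):
cos h₀ = −tan(+86.9°) tan(+21.412°) = -7.2406 ≤ −1 ⇒ polar day, h₀ = π.
Bracket: h₀ sin ϕ sin δ + cos ϕ cos δ sin h₀ = 3.1416×0.99854×0.36507 + 0.05408×0.93098×0.00000 = 1.145229 + 0.000000 = 1.145229.
Q̄ = (S_0/π) × [bracket] = (1361/π) × 1.145229 = 496.14 W/m².
Ratio Q̄_A / Q̄_B = 374.99 / 496.14 = 0.7558.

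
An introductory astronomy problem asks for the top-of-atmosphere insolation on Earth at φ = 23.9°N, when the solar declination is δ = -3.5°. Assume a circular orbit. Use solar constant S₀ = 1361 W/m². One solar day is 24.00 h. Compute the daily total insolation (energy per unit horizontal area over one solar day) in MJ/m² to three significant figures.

cos H₀ = −tan(+23.9°) tan(-3.500°) = 0.0271, H₀ = 1.5437 rad.
Bracket: H₀ sin φ sin δ + cos φ cos δ sin H₀ = 1.5437×0.40514×-0.06105 + 0.91425×0.99813×0.99963 = -0.038182 + 0.912203 = 0.874021.
Q̄ = (S₀/π) × [bracket] = (1361/π) × 0.874021 = 378.64 W/m².
Daily total = Q̄ × 24.00 h × 3600 s/h = 378.64 × 24.00 × 3600 / 10⁶ = 32.71 MJ/m².

32.7 MJ/m²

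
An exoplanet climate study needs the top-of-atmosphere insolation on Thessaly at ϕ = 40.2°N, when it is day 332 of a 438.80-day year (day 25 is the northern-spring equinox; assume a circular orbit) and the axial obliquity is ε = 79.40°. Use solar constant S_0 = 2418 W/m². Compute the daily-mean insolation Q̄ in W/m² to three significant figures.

Solar longitude: L_s = 360° × (332 − 25)/438.80 = 251.869°.
sin δ = sin 79.40° × sin 251.869° = -0.93413, so δ = -69.088°.
cos h₀ = −tan(+40.2°) tan(-69.088°) = 2.2116 ≥ 1 ⇒ polar night, h₀ = 0 and Q̄ = 0.

Q̄ ≈ 0.00 W/m²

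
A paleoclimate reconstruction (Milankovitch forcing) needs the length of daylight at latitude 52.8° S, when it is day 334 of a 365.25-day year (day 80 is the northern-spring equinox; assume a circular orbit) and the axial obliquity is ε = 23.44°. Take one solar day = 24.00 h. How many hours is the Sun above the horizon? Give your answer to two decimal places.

Solar longitude: λ_s = 360° × (334 − 80)/365.25 = 250.349°.
sin δ = sin 23.44° × sin 250.349° = -0.37462, so δ = -22.001°.
cos H₀ = −tan φ · tan δ = −tan(-52.8°) × tan(-22.001°) = -0.5323, so H₀ = 2.1321 rad = 122.16°.
Daylight = 2H₀/(2π) × 24.00 h = (2.1321/π) × 24.00 = 16.29 h.

16.29 h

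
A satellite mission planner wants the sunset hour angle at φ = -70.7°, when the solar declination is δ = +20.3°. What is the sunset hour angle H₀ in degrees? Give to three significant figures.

H₀ = 0.00°

cos H₀ = −tan φ · tan δ = 1.0563 ≥ 1, so the Sun never rises (polar night) and H₀ = 0.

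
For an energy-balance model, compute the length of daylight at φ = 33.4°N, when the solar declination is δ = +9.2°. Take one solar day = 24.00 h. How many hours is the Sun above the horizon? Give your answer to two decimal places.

cos H₀ = −tan φ · tan δ = −tan(+33.4°) × tan(+9.200°) = -0.1068, so H₀ = 1.6778 rad = 96.13°.
Daylight = 2H₀/(2π) × 24.00 h = (1.6778/π) × 24.00 = 12.82 h.

12.82 h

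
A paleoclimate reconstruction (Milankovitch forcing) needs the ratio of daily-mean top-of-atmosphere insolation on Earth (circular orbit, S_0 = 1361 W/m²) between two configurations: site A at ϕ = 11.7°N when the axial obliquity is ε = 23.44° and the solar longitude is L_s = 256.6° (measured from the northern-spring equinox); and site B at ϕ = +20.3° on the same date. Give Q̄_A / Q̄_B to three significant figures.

Q̄_A / Q̄_B ≈ 1.18

— Configuration A (ϕ=+11.7°):
Solar declination: sin δ = sin ε · sin L_s = sin 23.44° × sin 256.6° = -0.38696, so δ = -22.765°.
cos h₀ = −tan(+11.7°) tan(-22.765°) = 0.0869, h₀ = 1.4838 rad.
Bracket: h₀ sin ϕ sin δ + cos ϕ cos δ sin h₀ = 1.4838×0.20279×-0.38696 + 0.97922×0.92210×0.99622 = -0.116436 + 0.899526 = 0.783090.
Q̄ = (S_0/π) × [bracket] = (1361/π) × 0.783090 = 339.25 W/m².
— Configuration B (ϕ=+20.3°):
cos h₀ = −tan(+20.3°) tan(-22.765°) = 0.1552, h₀ = 1.4149 rad.
Bracket: h₀ sin ϕ sin δ + cos ϕ cos δ sin h₀ = 1.4149×0.34694×-0.38696 + 0.93789×0.92210×0.98788 = -0.189953 + 0.854347 = 0.664394.
Q̄ = (S_0/π) × [bracket] = (1361/π) × 0.664394 = 287.83 W/m².
Ratio Q̄_A / Q̄_B = 339.25 / 287.83 = 1.179.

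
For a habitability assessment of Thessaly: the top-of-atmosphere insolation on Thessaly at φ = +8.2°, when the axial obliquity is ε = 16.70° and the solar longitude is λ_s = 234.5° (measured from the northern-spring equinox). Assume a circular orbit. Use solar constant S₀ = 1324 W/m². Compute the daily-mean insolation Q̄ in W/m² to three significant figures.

Q̄ ≈ 384 W/m²

Solar declination: sin δ = sin ε · sin λ_s = sin 16.70° × sin 234.5° = -0.23394, so δ = -13.529°.
cos H₀ = −tan(+8.2°) tan(-13.529°) = 0.0347, H₀ = 1.5361 rad.
Bracket: H₀ sin φ sin δ + cos φ cos δ sin H₀ = 1.5361×0.14263×-0.23394 + 0.98978×0.97225×0.99940 = -0.051255 + 0.961736 = 0.910481.
Q̄ = (S₀/π) × [bracket] = (1324/π) × 0.910481 = 383.7 W/m².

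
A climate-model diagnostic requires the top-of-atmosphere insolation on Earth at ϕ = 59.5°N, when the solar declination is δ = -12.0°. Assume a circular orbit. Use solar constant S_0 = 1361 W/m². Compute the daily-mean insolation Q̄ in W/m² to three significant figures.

cos h₀ = −tan(+59.5°) tan(-12.000°) = 0.3608, h₀ = 1.2016 rad.
Bracket: h₀ sin ϕ sin δ + cos ϕ cos δ sin h₀ = 1.2016×0.86163×-0.20791 + 0.50754×0.97815×0.93262 = -0.215256 + 0.462999 = 0.247743.
Q̄ = (S_0/π) × [bracket] = (1361/π) × 0.247743 = 107.3 W/m².

Q̄ ≈ 107 W/m²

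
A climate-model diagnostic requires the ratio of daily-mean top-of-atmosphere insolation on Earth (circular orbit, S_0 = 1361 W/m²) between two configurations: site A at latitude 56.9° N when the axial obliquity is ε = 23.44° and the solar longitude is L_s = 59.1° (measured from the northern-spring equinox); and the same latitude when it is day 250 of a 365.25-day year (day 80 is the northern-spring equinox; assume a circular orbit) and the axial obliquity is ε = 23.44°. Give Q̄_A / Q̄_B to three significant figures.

— Configuration A (ϕ=+56.9°):
Solar declination: sin δ = sin ε · sin L_s = sin 23.44° × sin 59.1° = 0.34133, so δ = +19.958°.
cos h₀ = −tan(+56.9°) tan(+19.958°) = -0.5571, h₀ = 2.1616 rad.
Bracket: h₀ sin ϕ sin δ + cos ϕ cos δ sin h₀ = 2.1616×0.83772×0.34133 + 0.54610×0.93994×0.83048 = 0.618086 + 0.426286 = 1.044372.
Q̄ = (S_0/π) × [bracket] = (1361/π) × 1.044372 = 452.44 W/m².
— Configuration B (ϕ=+56.9°):
Solar longitude: L_s = 360° × (250 − 80)/365.25 = 167.556°.
sin δ = sin 23.44° × sin 167.556° = 0.08571, so δ = +4.917°.
cos h₀ = −tan(+56.9°) tan(+4.917°) = -0.1320, h₀ = 1.7032 rad.
Bracket: h₀ sin ϕ sin δ + cos ϕ cos δ sin h₀ = 1.7032×0.83772×0.08571 + 0.54610×0.99632×0.99125 = 0.122291 + 0.539330 = 0.661621.
Q̄ = (S_0/π) × [bracket] = (1361/π) × 0.661621 = 286.63 W/m².
Ratio Q̄_A / Q̄_B = 452.44 / 286.63 = 1.578.

Q̄_A / Q̄_B ≈ 1.58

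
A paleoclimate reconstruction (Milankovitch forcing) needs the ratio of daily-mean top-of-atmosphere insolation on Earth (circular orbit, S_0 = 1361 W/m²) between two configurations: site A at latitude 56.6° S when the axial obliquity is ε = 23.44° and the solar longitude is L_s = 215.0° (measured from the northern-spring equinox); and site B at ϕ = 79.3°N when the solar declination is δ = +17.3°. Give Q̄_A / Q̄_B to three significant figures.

— Configuration A (ϕ=-56.6°):
Solar declination: sin δ = sin ε · sin L_s = sin 23.44° × sin 215.0° = -0.22816, so δ = -13.189°.
cos h₀ = −tan(-56.6°) tan(-13.189°) = -0.3554, h₀ = 1.9341 rad.
Bracket: h₀ sin ϕ sin δ + cos ϕ cos δ sin h₀ = 1.9341×-0.83485×-0.22816 + 0.55048×0.97362×0.93471 = 0.368406 + 0.500966 = 0.869372.
Q̄ = (S_0/π) × [bracket] = (1361/π) × 0.869372 = 376.63 W/m².
— Configuration B (ϕ=+79.3°):
cos h₀ = −tan(+79.3°) tan(+17.300°) = -1.6484 ≤ −1 ⇒ polar day, h₀ = π.
Bracket: h₀ sin ϕ sin δ + cos ϕ cos δ sin h₀ = 3.1416×0.98261×0.29737 + 0.18567×0.95476×0.00000 = 0.917972 + 0.000000 = 0.917972.
Q̄ = (S_0/π) × [bracket] = (1361/π) × 0.917972 = 397.68 W/m².
Ratio Q̄_A / Q̄_B = 376.63 / 397.68 = 0.9471.

Q̄_A / Q̄_B ≈ 0.947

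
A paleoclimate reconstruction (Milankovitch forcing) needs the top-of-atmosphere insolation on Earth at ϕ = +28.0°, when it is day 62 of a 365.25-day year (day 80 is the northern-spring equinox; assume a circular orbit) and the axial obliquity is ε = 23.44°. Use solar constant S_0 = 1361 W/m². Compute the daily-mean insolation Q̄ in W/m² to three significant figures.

Q̄ ≈ 342 W/m²

Solar longitude: L_s = 360° × (62 − 80)/365.25 = -17.741°, i.e. -17.741° + 360° = 342.259°.
sin δ = sin 23.44° × sin 342.259° = -0.12121, so δ = -6.962°.
cos h₀ = −tan(+28.0°) tan(-6.962°) = 0.0649, h₀ = 1.5058 rad.
Bracket: h₀ sin ϕ sin δ + cos ϕ cos δ sin h₀ = 1.5058×0.46947×-0.12121 + 0.88295×0.99263×0.99789 = -0.085687 + 0.874593 = 0.788906.
Q̄ = (S_0/π) × [bracket] = (1361/π) × 0.788906 = 341.8 W/m².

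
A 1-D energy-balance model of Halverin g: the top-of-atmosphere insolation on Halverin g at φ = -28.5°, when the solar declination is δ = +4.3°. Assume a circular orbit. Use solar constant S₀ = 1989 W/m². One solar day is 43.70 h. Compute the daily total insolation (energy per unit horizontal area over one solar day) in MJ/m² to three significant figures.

cos H₀ = −tan(-28.5°) tan(+4.300°) = 0.0408, H₀ = 1.5300 rad.
Bracket: H₀ sin φ sin δ + cos φ cos δ sin H₀ = 1.5300×-0.47716×0.07498 + 0.87882×0.99719×0.99917 = -0.054740 + 0.875623 = 0.820883.
Q̄ = (S₀/π) × [bracket] = (1989/π) × 0.820883 = 519.72 W/m².
Daily total = Q̄ × 43.70 h × 3600 s/h = 519.72 × 43.70 × 3600 / 10⁶ = 81.76 MJ/m².

81.8 MJ/m²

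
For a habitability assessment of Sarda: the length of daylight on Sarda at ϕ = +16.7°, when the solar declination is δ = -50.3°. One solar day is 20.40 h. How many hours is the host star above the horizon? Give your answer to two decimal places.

7.80 h

cos h₀ = −tan ϕ · tan δ = −tan(+16.7°) × tan(-50.300°) = 0.3614, so h₀ = 1.2011 rad = 68.82°.
Daylight = 2h₀/(2π) × 20.40 h = (1.2011/π) × 20.40 = 7.80 h.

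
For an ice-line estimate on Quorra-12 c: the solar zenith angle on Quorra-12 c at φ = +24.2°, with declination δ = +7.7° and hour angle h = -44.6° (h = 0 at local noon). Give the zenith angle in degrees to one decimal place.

cos θ_z = sin φ sin δ + cos φ cos δ cos h = 0.054924 + 0.643597 = 0.698521.
θ_z = arccos(0.698521) = 45.7°.

θ_z = 45.7°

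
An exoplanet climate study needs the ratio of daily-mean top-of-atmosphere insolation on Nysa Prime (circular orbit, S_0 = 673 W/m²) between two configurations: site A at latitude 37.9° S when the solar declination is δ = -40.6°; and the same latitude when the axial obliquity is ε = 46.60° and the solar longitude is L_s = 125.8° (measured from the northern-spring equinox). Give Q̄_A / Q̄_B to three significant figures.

— Configuration A (ϕ=-37.9°):
cos h₀ = −tan(-37.9°) tan(-40.600°) = -0.6672, h₀ = 2.3013 rad.
Bracket: h₀ sin ϕ sin δ + cos ϕ cos δ sin h₀ = 2.3013×-0.61429×-0.65077 + 0.78908×0.75927×0.74485 = 0.919971 + 0.446258 = 1.366229.
Q̄ = (S_0/π) × [bracket] = (673/π) × 1.366229 = 292.68 W/m².
— Configuration B (ϕ=-37.9°):
Solar declination: sin δ = sin ε · sin L_s = sin 46.60° × sin 125.8° = 0.58930, so δ = +36.107°.
cos h₀ = −tan(-37.9°) tan(+36.107°) = 0.5678, h₀ = 0.9669 rad.
Bracket: h₀ sin ϕ sin δ + cos ϕ cos δ sin h₀ = 0.9669×-0.61429×0.58930 + 0.78908×0.80792×0.82315 = -0.350019 + 0.524769 = 0.174750.
Q̄ = (S_0/π) × [bracket] = (673/π) × 0.174750 = 37.435 W/m².
Ratio Q̄_A / Q̄_B = 292.68 / 37.435 = 7.818.

Q̄_A / Q̄_B ≈ 7.82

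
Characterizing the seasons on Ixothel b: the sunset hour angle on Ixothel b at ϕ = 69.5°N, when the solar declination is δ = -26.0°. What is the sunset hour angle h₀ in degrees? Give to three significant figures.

cos h₀ = −tan ϕ · tan δ = 1.3045 ≥ 1, so the host star never rises (polar night) and h₀ = 0.

h₀ = 0.00°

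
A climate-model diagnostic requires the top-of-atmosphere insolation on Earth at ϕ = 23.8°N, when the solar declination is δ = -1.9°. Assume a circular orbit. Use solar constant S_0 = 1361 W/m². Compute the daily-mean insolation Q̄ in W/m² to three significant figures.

Q̄ ≈ 387 W/m²

cos h₀ = −tan(+23.8°) tan(-1.900°) = 0.0146, h₀ = 1.5562 rad.
Bracket: h₀ sin ϕ sin δ + cos ϕ cos δ sin h₀ = 1.5562×0.40355×-0.03316 + 0.91496×0.99945×0.99989 = -0.020825 + 0.914356 = 0.893531.
Q̄ = (S_0/π) × [bracket] = (1361/π) × 0.893531 = 387.1 W/m².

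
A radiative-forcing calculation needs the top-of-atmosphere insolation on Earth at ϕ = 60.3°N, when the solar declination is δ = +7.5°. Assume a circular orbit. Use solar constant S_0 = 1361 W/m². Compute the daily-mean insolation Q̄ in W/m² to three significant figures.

Q̄ ≈ 296 W/m²

cos h₀ = −tan(+60.3°) tan(+7.500°) = -0.2308, h₀ = 1.8037 rad.
Bracket: h₀ sin ϕ sin δ + cos ϕ cos δ sin h₀ = 1.8037×0.86863×0.13053 + 0.49546×0.99144×0.97300 = 0.204508 + 0.477956 = 0.682464.
Q̄ = (S_0/π) × [bracket] = (1361/π) × 0.682464 = 295.7 W/m².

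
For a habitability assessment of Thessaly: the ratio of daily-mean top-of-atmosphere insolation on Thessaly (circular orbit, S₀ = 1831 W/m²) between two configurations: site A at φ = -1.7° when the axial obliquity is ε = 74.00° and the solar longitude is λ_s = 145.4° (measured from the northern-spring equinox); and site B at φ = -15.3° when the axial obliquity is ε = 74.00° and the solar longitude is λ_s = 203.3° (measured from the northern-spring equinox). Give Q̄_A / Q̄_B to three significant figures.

— Configuration A (φ=-1.7°):
Solar declination: sin δ = sin ε · sin λ_s = sin 74.00° × sin 145.4° = 0.54585, so δ = +33.083°.
cos H₀ = −tan(-1.7°) tan(+33.083°) = 0.0193, H₀ = 1.5515 rad.
Bracket: H₀ sin φ sin δ + cos φ cos δ sin H₀ = 1.5515×-0.02967×0.54585 + 0.99956×0.83789×0.99981 = -0.025127 + 0.837362 = 0.812235.
Q̄ = (S₀/π) × [bracket] = (1831/π) × 0.812235 = 473.39 W/m².
— Configuration B (φ=-15.3°):
Solar declination: sin δ = sin ε · sin λ_s = sin 74.00° × sin 203.3° = -0.38022, so δ = -22.347°.
cos H₀ = −tan(-15.3°) tan(-22.347°) = -0.1125, H₀ = 1.6835 rad.
Bracket: H₀ sin φ sin δ + cos φ cos δ sin H₀ = 1.6835×-0.26387×-0.38022 + 0.96456×0.92489×0.99366 = 0.168903 + 0.886456 = 1.055359.
Q̄ = (S₀/π) × [bracket] = (1831/π) × 1.055359 = 615.09 W/m².
Ratio Q̄_A / Q̄_B = 473.39 / 615.09 = 0.7696.

Q̄_A / Q̄_B ≈ 0.770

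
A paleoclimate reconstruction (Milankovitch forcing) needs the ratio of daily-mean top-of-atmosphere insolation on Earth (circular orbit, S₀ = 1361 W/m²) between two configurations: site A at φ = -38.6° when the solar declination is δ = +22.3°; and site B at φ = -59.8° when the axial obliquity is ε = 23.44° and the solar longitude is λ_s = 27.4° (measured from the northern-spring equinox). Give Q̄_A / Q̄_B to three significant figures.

— Configuration A (φ=-38.6°):
cos H₀ = −tan(-38.6°) tan(+22.300°) = 0.3274, H₀ = 1.2372 rad.
Bracket: H₀ sin φ sin δ + cos φ cos δ sin H₀ = 1.2372×-0.62388×0.37946 + 0.78152×0.92521×0.94489 = -0.292892 + 0.683222 = 0.390330.
Q̄ = (S₀/π) × [bracket] = (1361/π) × 0.390330 = 169.10 W/m².
— Configuration B (φ=-59.8°):
Solar declination: sin δ = sin ε · sin λ_s = sin 23.44° × sin 27.4° = 0.18306, so δ = +10.548°.
cos H₀ = −tan(-59.8°) tan(+10.548°) = 0.3199, H₀ = 1.2451 rad.
Bracket: H₀ sin φ sin δ + cos φ cos δ sin H₀ = 1.2451×-0.86427×0.18306 + 0.50302×0.98310×0.94744 = -0.196991 + 0.468527 = 0.271536.
Q̄ = (S₀/π) × [bracket] = (1361/π) × 0.271536 = 117.63 W/m².
Ratio Q̄_A / Q̄_B = 169.10 / 117.63 = 1.438.

Q̄_A / Q̄_B ≈ 1.44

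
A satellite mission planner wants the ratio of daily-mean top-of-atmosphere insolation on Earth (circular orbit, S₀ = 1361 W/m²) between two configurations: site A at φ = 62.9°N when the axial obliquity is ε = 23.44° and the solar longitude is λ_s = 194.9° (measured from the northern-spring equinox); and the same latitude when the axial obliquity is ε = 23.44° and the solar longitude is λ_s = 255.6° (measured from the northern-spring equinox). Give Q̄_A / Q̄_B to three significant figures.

Q̄_A / Q̄_B ≈ 10.1

— Configuration A (φ=+62.9°):
Solar declination: sin δ = sin ε · sin λ_s = sin 23.44° × sin 194.9° = -0.10228, so δ = -5.871°.
cos H₀ = −tan(+62.9°) tan(-5.871°) = 0.2009, H₀ = 1.3685 rad.
Bracket: H₀ sin φ sin δ + cos φ cos δ sin H₀ = 1.3685×0.89021×-0.10228 + 0.45554×0.99476×0.97960 = -0.124603 + 0.443909 = 0.319306.
Q̄ = (S₀/π) × [bracket] = (1361/π) × 0.319306 = 138.33 W/m².
— Configuration B (φ=+62.9°):
Solar declination: sin δ = sin ε · sin λ_s = sin 23.44° × sin 255.6° = -0.38529, so δ = -22.662°.
cos H₀ = −tan(+62.9°) tan(-22.662°) = 0.8159, H₀ = 0.6165 rad.
Bracket: H₀ sin φ sin δ + cos φ cos δ sin H₀ = 0.6165×0.89021×-0.38529 + 0.45554×0.92280×0.57817 = -0.211453 + 0.243047 = 0.031594.
Q̄ = (S₀/π) × [bracket] = (1361/π) × 0.031594 = 13.687 W/m².
Ratio Q̄_A / Q̄_B = 138.33 / 13.687 = 10.11.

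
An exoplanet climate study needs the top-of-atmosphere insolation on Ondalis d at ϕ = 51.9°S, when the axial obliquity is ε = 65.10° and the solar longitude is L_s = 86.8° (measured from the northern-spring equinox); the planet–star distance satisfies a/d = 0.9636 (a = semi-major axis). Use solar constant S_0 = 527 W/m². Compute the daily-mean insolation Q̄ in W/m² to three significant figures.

Solar declination: sin δ = sin ε · sin L_s = sin 65.10° × sin 86.8° = 0.90563, so δ = +64.908°.
cos h₀ = −tan(-51.9°) tan(+64.908°) = 2.7236 ≥ 1 ⇒ polar night, h₀ = 0 and Q̄ = 0.
Inverse-square distance factor (a/d)² = 0.9636² = 0.928525.

Q̄ ≈ 0.00 W/m²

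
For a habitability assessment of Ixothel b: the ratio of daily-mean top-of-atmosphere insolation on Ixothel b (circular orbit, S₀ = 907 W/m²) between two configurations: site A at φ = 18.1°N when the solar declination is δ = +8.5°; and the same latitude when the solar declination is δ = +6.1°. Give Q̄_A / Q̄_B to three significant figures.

— Configuration A (φ=+18.1°):
cos H₀ = −tan(+18.1°) tan(+8.500°) = -0.0488, H₀ = 1.6197 rad.
Bracket: H₀ sin φ sin δ + cos φ cos δ sin H₀ = 1.6197×0.31068×0.14781 + 0.95052×0.98902×0.99881 = 0.074379 + 0.938965 = 1.013344.
Q̄ = (S₀/π) × [bracket] = (907/π) × 1.013344 = 292.56 W/m².
— Configuration B (φ=+18.1°):
cos H₀ = −tan(+18.1°) tan(+6.100°) = -0.0349, H₀ = 1.6057 rad.
Bracket: H₀ sin φ sin δ + cos φ cos δ sin H₀ = 1.6057×0.31068×0.10626 + 0.95052×0.99434×0.99939 = 0.053009 + 0.944564 = 0.997573.
Q̄ = (S₀/π) × [bracket] = (907/π) × 0.997573 = 288.01 W/m².
Ratio Q̄_A / Q̄_B = 292.56 / 288.01 = 1.016.

Q̄_A / Q̄_B ≈ 1.02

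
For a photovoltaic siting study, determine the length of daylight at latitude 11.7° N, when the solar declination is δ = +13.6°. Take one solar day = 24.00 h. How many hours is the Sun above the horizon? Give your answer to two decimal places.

cos H₀ = −tan φ · tan δ = −tan(+11.7°) × tan(+13.600°) = -0.0501, so H₀ = 1.6209 rad = 92.87°.
Daylight = 2H₀/(2π) × 24.00 h = (1.6209/π) × 24.00 = 12.38 h.

12.38 h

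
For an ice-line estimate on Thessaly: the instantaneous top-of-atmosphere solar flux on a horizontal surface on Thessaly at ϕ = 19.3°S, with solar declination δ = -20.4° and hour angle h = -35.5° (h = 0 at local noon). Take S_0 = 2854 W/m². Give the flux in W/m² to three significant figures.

cos θ_z = sin ϕ sin δ + cos ϕ cos δ cos h = 0.115208 + 0.720173 = 0.835381.
Flux = S_0 · cos θ_z = 2854 × 0.835381 = 2384 W/m².

2.38e+03 W/m²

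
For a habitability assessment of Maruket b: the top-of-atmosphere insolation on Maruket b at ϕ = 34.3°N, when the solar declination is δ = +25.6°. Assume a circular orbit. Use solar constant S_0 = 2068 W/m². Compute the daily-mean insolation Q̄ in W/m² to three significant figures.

cos h₀ = −tan(+34.3°) tan(+25.600°) = -0.3268, h₀ = 1.9037 rad.
Bracket: h₀ sin ϕ sin δ + cos ϕ cos δ sin h₀ = 1.9037×0.56353×0.43209 + 0.82610×0.90183×0.94508 = 0.463543 + 0.704086 = 1.167629.
Q̄ = (S_0/π) × [bracket] = (2068/π) × 1.167629 = 768.6 W/m².

Q̄ ≈ 769 W/m²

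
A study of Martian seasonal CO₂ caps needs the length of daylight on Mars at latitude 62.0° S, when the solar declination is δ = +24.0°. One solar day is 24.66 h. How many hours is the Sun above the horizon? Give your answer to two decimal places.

4.54 h

cos H₀ = −tan φ · tan δ = −tan(-62.0°) × tan(+24.000°) = 0.8374, so H₀ = 0.5784 rad = 33.14°.
Daylight = 2H₀/(2π) × 24.66 h = (0.5784/π) × 24.66 = 4.54 h.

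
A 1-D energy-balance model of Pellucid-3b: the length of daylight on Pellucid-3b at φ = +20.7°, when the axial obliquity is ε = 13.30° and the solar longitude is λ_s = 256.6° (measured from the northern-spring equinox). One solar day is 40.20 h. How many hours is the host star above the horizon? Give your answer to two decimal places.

18.99 h

Solar declination: sin δ = sin ε · sin λ_s = sin 13.30° × sin 256.6° = -0.22379, so δ = -12.932°.
cos H₀ = −tan φ · tan δ = −tan(+20.7°) × tan(-12.932°) = 0.0868, so H₀ = 1.4839 rad = 85.02°.
Daylight = 2H₀/(2π) × 40.20 h = (1.4839/π) × 40.20 = 18.99 h.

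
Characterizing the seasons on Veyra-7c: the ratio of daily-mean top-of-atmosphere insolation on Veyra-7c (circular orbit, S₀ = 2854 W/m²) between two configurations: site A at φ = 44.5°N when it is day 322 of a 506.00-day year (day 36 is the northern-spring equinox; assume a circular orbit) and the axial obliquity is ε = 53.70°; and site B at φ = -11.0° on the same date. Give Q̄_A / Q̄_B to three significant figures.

— Configuration A (φ=+44.5°):
Solar longitude: λ_s = 360° × (322 − 36)/506.00 = 203.478°.
sin δ = sin 53.70° × sin 203.478° = -0.32108, so δ = -18.728°.
cos H₀ = −tan(+44.5°) tan(-18.728°) = 0.3332, H₀ = 1.2311 rad.
Bracket: H₀ sin φ sin δ + cos φ cos δ sin H₀ = 1.2311×0.70091×-0.32108 + 0.71325×0.94705×0.94287 = -0.277057 + 0.636893 = 0.359836.
Q̄ = (S₀/π) × [bracket] = (2854/π) × 0.359836 = 326.90 W/m².
— Configuration B (φ=-11.0°):
cos H₀ = −tan(-11.0°) tan(-18.728°) = -0.0659, H₀ = 1.6367 rad.
Bracket: H₀ sin φ sin δ + cos φ cos δ sin H₀ = 1.6367×-0.19081×-0.32108 + 0.98163×0.94705×0.99783 = 0.100273 + 0.927635 = 1.027908.
Q̄ = (S₀/π) × [bracket] = (2854/π) × 1.027908 = 933.81 W/m².
Ratio Q̄_A / Q̄_B = 326.90 / 933.81 = 0.3501.

Q̄_A / Q̄_B ≈ 0.350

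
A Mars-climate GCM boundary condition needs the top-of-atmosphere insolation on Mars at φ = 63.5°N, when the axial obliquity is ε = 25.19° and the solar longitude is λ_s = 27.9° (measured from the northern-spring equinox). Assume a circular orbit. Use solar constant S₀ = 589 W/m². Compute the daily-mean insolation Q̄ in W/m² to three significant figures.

Q̄ ≈ 141 W/m²

Solar declination: sin δ = sin ε · sin λ_s = sin 25.19° × sin 27.9° = 0.19916, so δ = +11.488°.
cos H₀ = −tan(+63.5°) tan(+11.488°) = -0.4076, H₀ = 1.9906 rad.
Bracket: H₀ sin φ sin δ + cos φ cos δ sin H₀ = 1.9906×0.89493×0.19916 + 0.44620×0.97997×0.91315 = 0.354793 + 0.399286 = 0.754079.
Q̄ = (S₀/π) × [bracket] = (589/π) × 0.754079 = 141.4 W/m².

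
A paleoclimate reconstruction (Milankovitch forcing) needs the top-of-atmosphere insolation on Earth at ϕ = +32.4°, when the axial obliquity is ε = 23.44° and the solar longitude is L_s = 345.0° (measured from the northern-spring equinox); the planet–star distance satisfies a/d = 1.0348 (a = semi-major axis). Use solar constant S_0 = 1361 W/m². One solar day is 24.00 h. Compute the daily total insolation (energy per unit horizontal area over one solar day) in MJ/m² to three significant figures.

30.3 MJ/m²

Solar declination: sin δ = sin ε · sin L_s = sin 23.44° × sin 345.0° = -0.10296, so δ = -5.909°.
cos h₀ = −tan(+32.4°) tan(-5.909°) = 0.0657, h₀ = 1.5051 rad.
Bracket: h₀ sin ϕ sin δ + cos ϕ cos δ sin h₀ = 1.5051×0.53583×-0.10296 + 0.84433×0.99469×0.99784 = -0.083035 + 0.838033 = 0.754998.
Inverse-square distance factor (a/d)² = 1.0348² = 1.070811.
Q̄ = (S_0/π) × 1.070811 × [bracket] = (1361/π) × 1.070811 × 0.754998 = 350.24 W/m².
Daily total = Q̄ × 24.00 h × 3600 s/h = 350.24 × 24.00 × 3600 / 10⁶ = 30.26 MJ/m².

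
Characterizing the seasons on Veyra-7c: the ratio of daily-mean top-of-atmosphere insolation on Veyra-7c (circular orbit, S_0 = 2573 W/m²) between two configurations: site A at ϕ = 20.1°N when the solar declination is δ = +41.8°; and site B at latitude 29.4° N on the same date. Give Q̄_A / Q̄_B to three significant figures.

Q̄_A / Q̄_B ≈ 0.880

— Configuration A (ϕ=+20.1°):
cos h₀ = −tan(+20.1°) tan(+41.800°) = -0.3272, h₀ = 1.9041 rad.
Bracket: h₀ sin ϕ sin δ + cos ϕ cos δ sin h₀ = 1.9041×0.34366×0.66653 + 0.93909×0.74548×0.94496 = 0.436153 + 0.661541 = 1.097694.
Q̄ = (S_0/π) × [bracket] = (2573/π) × 1.097694 = 899.02 W/m².
— Configuration B (ϕ=+29.4°):
cos h₀ = −tan(+29.4°) tan(+41.800°) = -0.5038, h₀ = 2.0988 rad.
Bracket: h₀ sin ϕ sin δ + cos ϕ cos δ sin h₀ = 2.0988×0.49090×0.66653 + 0.87121×0.74548×0.86382 = 0.686726 + 0.561025 = 1.247751.
Q̄ = (S_0/π) × [bracket] = (2573/π) × 1.247751 = 1021.9 W/m².
Ratio Q̄_A / Q̄_B = 899.02 / 1021.9 = 0.8798.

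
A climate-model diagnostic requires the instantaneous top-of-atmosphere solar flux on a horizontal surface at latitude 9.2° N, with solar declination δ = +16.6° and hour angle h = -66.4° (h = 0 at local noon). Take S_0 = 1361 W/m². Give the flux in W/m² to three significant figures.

578 W/m²

cos θ_z = sin ϕ sin δ + cos ϕ cos δ cos h = 0.045676 + 0.378728 = 0.424404.
Flux = S_0 · cos θ_z = 1361 × 0.424404 = 577.6 W/m².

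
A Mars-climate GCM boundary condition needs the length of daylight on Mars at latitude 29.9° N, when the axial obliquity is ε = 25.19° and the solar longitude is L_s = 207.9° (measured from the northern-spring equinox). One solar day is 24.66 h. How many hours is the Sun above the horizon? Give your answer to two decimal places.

Solar declination: sin δ = sin ε · sin L_s = sin 25.19° × sin 207.9° = -0.19916, so δ = -11.488°.
cos h₀ = −tan ϕ · tan δ = −tan(+29.9°) × tan(-11.488°) = 0.1169, so h₀ = 1.4537 rad = 83.29°.
Daylight = 2h₀/(2π) × 24.66 h = (1.4537/π) × 24.66 = 11.41 h.

11.41 h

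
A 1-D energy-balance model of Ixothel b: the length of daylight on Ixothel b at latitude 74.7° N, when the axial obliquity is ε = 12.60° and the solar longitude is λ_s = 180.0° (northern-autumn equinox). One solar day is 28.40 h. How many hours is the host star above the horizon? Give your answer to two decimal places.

Solar declination: sin δ = sin ε · sin λ_s = sin 12.60° × sin 180.0° = 0.00000, so δ = +0.000°.
cos H₀ = −tan φ · tan δ = −tan(+74.7°) × tan(+0.000°) = -0.0000, so H₀ = 1.5708 rad = 90.00°.
Daylight = 2H₀/(2π) × 28.40 h = (1.5708/π) × 28.40 = 14.20 h.

14.20 h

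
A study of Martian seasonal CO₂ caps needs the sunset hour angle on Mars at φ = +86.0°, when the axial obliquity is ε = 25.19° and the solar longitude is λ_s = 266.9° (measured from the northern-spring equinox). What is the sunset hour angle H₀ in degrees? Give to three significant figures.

Solar declination: sin δ = sin ε · sin λ_s = sin 25.19° × sin 266.9° = -0.42500, so δ = -25.151°.
cos H₀ = −tan φ · tan δ = 6.7143 ≥ 1, so the Sun never rises (polar night) and H₀ = 0.

H₀ = 0.00°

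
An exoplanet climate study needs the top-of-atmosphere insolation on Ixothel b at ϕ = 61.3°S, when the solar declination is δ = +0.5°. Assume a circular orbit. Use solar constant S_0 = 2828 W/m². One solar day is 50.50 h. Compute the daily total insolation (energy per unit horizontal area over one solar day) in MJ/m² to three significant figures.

cos h₀ = −tan(-61.3°) tan(+0.500°) = 0.0159, h₀ = 1.5549 rad.
Bracket: h₀ sin ϕ sin δ + cos ϕ cos δ sin h₀ = 1.5549×-0.87715×0.00873 + 0.48022×0.99996×0.99987 = -0.011907 + 0.480138 = 0.468231.
Q̄ = (S_0/π) × [bracket] = (2828/π) × 0.468231 = 421.49 W/m².
Daily total = Q̄ × 50.50 h × 3600 s/h = 421.49 × 50.50 × 3600 / 10⁶ = 76.63 MJ/m².

76.6 MJ/m²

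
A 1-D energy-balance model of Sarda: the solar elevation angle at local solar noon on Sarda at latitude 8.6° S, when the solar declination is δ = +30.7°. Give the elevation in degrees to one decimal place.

50.7°

At local noon the hour angle is zero, so the zenith angle equals |φ − δ| = |-8.6° − (+30.700°)| = 39.300°.
Elevation = 90° − 39.300° = 50.7°.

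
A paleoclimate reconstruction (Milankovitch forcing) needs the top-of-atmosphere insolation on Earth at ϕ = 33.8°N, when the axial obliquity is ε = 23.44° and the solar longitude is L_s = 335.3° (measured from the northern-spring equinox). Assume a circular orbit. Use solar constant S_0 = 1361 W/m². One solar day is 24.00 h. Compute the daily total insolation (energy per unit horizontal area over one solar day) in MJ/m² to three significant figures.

25.4 MJ/m²

Solar declination: sin δ = sin ε · sin L_s = sin 23.44° × sin 335.3° = -0.16622, so δ = -9.568°.
cos h₀ = −tan(+33.8°) tan(-9.568°) = 0.1128, h₀ = 1.4577 rad.
Bracket: h₀ sin ϕ sin δ + cos ϕ cos δ sin h₀ = 1.4577×0.55630×-0.16622 + 0.83098×0.98609×0.99361 = -0.134791 + 0.814185 = 0.679394.
Q̄ = (S_0/π) × [bracket] = (1361/π) × 0.679394 = 294.33 W/m².
Daily total = Q̄ × 24.00 h × 3600 s/h = 294.33 × 24.00 × 3600 / 10⁶ = 25.43 MJ/m².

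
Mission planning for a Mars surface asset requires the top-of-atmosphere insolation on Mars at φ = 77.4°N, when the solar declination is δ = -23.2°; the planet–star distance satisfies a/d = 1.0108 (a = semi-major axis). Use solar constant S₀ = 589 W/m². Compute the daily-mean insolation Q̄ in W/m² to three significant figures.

cos H₀ = −tan(+77.4°) tan(-23.200°) = 1.9174 ≥ 1 ⇒ polar night, H₀ = 0 and Q̄ = 0.
Inverse-square distance factor (a/d)² = 1.0108² = 1.021717.

Q̄ ≈ 0.00 W/m²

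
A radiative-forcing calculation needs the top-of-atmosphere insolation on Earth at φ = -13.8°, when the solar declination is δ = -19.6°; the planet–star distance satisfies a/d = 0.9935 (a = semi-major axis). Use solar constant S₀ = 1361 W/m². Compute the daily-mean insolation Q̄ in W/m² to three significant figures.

cos H₀ = −tan(-13.8°) tan(-19.600°) = -0.0875, H₀ = 1.6584 rad.
Bracket: H₀ sin φ sin δ + cos φ cos δ sin H₀ = 1.6584×-0.23853×-0.33545 + 0.97113×0.94206×0.99617 = 0.132697 + 0.911359 = 1.044056.
Inverse-square distance factor (a/d)² = 0.9935² = 0.987042.
Q̄ = (S₀/π) × 0.987042 × [bracket] = (1361/π) × 0.987042 × 1.044056 = 446.4 W/m².

Q̄ ≈ 446 W/m²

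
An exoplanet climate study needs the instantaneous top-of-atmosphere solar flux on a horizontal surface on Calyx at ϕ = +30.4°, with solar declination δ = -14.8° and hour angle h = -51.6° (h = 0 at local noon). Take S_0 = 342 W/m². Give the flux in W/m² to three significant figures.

cos θ_z = sin ϕ sin δ + cos ϕ cos δ cos h = -0.129264 + 0.517974 = 0.388710.
Flux = S_0 · cos θ_z = 342 × 0.388710 = 132.9 W/m².

133 W/m²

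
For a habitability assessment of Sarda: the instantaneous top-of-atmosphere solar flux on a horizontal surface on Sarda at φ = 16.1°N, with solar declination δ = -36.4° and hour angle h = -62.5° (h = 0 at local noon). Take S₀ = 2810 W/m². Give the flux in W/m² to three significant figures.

cos θ_z = sin φ sin δ + cos φ cos δ cos h = -0.164564 + 0.357082 = 0.192518.
Flux = S₀ · cos θ_z = 2810 × 0.192518 = 541.0 W/m².

541 W/m²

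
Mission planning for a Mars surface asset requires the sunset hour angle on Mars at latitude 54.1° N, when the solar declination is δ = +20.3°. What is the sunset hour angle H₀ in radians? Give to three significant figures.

H₀ = 2.11 rad

cos H₀ = −tan φ · tan δ = −tan(+54.1°) × tan(+20.300°) = -0.5110, so H₀ = 2.1072 rad = 120.73°.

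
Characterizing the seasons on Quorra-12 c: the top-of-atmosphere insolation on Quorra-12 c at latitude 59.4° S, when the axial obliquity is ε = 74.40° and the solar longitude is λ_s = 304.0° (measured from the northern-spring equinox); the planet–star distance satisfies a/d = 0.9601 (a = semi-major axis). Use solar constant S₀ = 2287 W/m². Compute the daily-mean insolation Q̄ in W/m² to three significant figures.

Q̄ ≈ 1.45e+03 W/m²

Solar declination: sin δ = sin ε · sin λ_s = sin 74.40° × sin 304.0° = -0.79850, so δ = -52.987°.
cos H₀ = −tan(-59.4°) tan(-52.987°) = -2.2428 ≤ −1 ⇒ polar day, H₀ = π.
Bracket: H₀ sin φ sin δ + cos φ cos δ sin H₀ = 3.1416×-0.86074×-0.79850 + 0.50904×0.60200×0.00000 = 2.159224 + 0.000000 = 2.159224.
Inverse-square distance factor (a/d)² = 0.9601² = 0.921792.
Q̄ = (S₀/π) × 0.921792 × [bracket] = (2287/π) × 0.921792 × 2.159224 = 1449 W/m².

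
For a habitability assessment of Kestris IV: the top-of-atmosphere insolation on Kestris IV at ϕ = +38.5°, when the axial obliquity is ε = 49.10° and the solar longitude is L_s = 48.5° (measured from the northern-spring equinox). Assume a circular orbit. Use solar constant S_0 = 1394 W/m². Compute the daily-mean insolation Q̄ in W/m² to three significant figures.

Q̄ ≈ 576 W/m²

Solar declination: sin δ = sin ε · sin L_s = sin 49.10° × sin 48.5° = 0.56610, so δ = +34.479°.
cos h₀ = −tan(+38.5°) tan(+34.479°) = -0.5463, h₀ = 2.1487 rad.
Bracket: h₀ sin ϕ sin δ + cos ϕ cos δ sin h₀ = 2.1487×0.62251×0.56610 + 0.78261×0.82434×0.83762 = 0.757208 + 0.540379 = 1.297587.
Q̄ = (S_0/π) × [bracket] = (1394/π) × 1.297587 = 575.8 W/m².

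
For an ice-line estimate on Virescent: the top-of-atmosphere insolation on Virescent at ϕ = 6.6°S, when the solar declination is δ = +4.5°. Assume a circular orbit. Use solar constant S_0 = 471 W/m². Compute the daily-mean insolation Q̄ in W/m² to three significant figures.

Q̄ ≈ 146 W/m²

cos h₀ = −tan(-6.6°) tan(+4.500°) = 0.0091, h₀ = 1.5617 rad.
Bracket: h₀ sin ϕ sin δ + cos ϕ cos δ sin h₀ = 1.5617×-0.11494×0.07846 + 0.99337×0.99692×0.99996 = -0.014084 + 0.990271 = 0.976187.
Q̄ = (S_0/π) × [bracket] = (471/π) × 0.976187 = 146.4 W/m².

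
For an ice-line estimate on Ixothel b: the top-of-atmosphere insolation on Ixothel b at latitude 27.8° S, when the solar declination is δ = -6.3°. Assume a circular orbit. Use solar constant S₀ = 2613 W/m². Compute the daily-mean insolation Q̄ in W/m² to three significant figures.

Q̄ ≈ 799 W/m²

cos H₀ = −tan(-27.8°) tan(-6.300°) = -0.0582, H₀ = 1.6290 rad.
Bracket: H₀ sin φ sin δ + cos φ cos δ sin H₀ = 1.6290×-0.46639×-0.10973 + 0.88458×0.99396×0.99830 = 0.083367 + 0.877742 = 0.961109.
Q̄ = (S₀/π) × [bracket] = (2613/π) × 0.961109 = 799.4 W/m².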